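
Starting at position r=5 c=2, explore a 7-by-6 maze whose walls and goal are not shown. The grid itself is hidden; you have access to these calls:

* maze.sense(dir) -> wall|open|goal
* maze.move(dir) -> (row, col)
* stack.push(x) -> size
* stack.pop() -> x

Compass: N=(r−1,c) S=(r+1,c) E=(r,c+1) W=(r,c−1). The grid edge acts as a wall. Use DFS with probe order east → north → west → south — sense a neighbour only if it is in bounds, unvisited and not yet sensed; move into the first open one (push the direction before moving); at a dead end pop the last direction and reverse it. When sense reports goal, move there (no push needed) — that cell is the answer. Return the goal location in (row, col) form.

CALL maze.sense[dir=east]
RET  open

CALL stack.push[x=east]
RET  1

CALL maze.move[dir=east]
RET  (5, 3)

CALL maze.sense[dir=east]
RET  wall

CALL maze.sense[dir=north]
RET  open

CALL stack.push[x=north]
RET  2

CALL maze.move[dir=north]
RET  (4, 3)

CALL maze.sense[dir=east]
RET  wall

CALL maze.sense[dir=north]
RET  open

CALL stack.push[x=north]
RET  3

CALL maze.move[dir=north]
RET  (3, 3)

CALL maze.sense[dir=east]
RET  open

CALL stack.push[x=east]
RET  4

CALL maze.move[dir=east]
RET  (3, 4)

CALL maze.sense[dir=east]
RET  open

CALL stack.push[x=east]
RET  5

CALL maze.move[dir=east]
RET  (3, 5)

CALL maze.sense[dir=north]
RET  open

CALL stack.push[x=north]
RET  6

CALL maze.move[dir=north]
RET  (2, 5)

CALL maze.sense[dir=north]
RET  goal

CALL maze.move[dir=north]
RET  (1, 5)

Answer: (1, 5)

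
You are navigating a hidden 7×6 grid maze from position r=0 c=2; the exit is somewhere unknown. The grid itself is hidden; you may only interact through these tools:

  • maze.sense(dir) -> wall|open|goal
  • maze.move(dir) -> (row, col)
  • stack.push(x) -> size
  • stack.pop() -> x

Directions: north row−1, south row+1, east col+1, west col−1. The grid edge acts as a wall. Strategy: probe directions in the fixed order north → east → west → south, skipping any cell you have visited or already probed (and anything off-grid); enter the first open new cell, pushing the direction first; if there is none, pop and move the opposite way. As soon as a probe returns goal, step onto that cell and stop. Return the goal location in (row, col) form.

$ maze.sense dir=east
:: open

$ stack.push x=east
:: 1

$ maze.move dir=east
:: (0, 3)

$ maze.sense dir=east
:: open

$ stack.push x=east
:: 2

$ maze.move dir=east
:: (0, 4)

$ maze.sense dir=east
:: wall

$ maze.sense dir=south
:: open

$ stack.push x=south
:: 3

$ maze.move dir=south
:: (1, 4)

$ maze.sense dir=east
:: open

$ stack.push x=east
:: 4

$ maze.move dir=east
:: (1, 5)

$ maze.sense dir=south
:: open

$ stack.push x=south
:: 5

$ maze.move dir=south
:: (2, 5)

$ maze.sense dir=west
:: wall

$ maze.sense dir=south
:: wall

$ stack.pop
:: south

$ maze.move dir=north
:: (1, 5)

$ stack.pop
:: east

$ maze.move dir=west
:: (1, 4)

$ maze.sense dir=west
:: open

$ stack.push x=west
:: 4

$ maze.move dir=west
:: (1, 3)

$ maze.sense dir=west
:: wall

$ maze.sense dir=south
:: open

$ stack.push x=south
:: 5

$ maze.move dir=south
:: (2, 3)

$ maze.sense dir=west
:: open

$ stack.push x=west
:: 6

$ maze.move dir=west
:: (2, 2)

$ maze.sense dir=west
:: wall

$ maze.sense dir=south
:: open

$ stack.push x=south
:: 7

$ maze.move dir=south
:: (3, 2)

$ maze.sense dir=east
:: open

$ stack.push x=east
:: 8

$ maze.move dir=east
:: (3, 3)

$ maze.sense dir=east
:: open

$ stack.push x=east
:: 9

$ maze.move dir=east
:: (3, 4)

$ maze.sense dir=south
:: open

$ stack.push x=south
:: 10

$ maze.move dir=south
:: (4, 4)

$ maze.sense dir=east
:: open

$ stack.push x=east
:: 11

$ maze.move dir=east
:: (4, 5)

$ maze.sense dir=south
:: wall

$ stack.pop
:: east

$ maze.move dir=west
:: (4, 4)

$ maze.sense dir=west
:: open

$ stack.push x=west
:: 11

$ maze.move dir=west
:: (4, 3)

$ maze.sense dir=west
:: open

$ stack.push x=west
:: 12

$ maze.move dir=west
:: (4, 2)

$ maze.sense dir=west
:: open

$ stack.push x=west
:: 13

$ maze.move dir=west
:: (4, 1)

$ maze.sense dir=north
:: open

$ stack.push x=north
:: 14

$ maze.move dir=north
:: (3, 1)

$ maze.sense dir=west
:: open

$ stack.push x=west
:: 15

$ maze.move dir=west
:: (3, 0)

$ maze.sense dir=north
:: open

$ stack.push x=north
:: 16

$ maze.move dir=north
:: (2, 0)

$ maze.sense dir=north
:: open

$ stack.push x=north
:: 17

$ maze.move dir=north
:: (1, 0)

$ maze.sense dir=north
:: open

$ stack.push x=north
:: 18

$ maze.move dir=north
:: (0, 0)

$ maze.sense dir=east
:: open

$ stack.push x=east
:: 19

$ maze.move dir=east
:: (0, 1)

$ maze.sense dir=south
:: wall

$ stack.pop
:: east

$ maze.move dir=west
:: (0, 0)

$ stack.pop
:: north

$ maze.move dir=south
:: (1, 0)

$ stack.pop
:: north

$ maze.move dir=south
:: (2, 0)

$ stack.pop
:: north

$ maze.move dir=south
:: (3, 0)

$ maze.sense dir=south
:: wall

$ stack.pop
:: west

$ maze.move dir=east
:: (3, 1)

$ stack.pop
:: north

$ maze.move dir=south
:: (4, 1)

$ maze.sense dir=south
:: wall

$ stack.pop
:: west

$ maze.move dir=east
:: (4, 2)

$ maze.sense dir=south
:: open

$ stack.push x=south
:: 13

$ maze.move dir=south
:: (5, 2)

$ maze.sense dir=east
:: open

$ stack.push x=east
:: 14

$ maze.move dir=east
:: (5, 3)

$ maze.sense dir=east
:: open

$ stack.push x=east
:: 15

$ maze.move dir=east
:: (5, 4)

$ maze.sense dir=south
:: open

$ stack.push x=south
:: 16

$ maze.move dir=south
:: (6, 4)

$ maze.sense dir=east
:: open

$ stack.push x=east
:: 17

$ maze.move dir=east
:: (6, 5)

$ stack.pop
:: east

$ maze.move dir=west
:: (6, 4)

$ maze.sense dir=west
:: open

$ stack.push x=west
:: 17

$ maze.move dir=west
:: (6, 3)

$ maze.sense dir=west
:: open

$ stack.push x=west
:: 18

$ maze.move dir=west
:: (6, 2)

$ maze.sense dir=west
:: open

$ stack.push x=west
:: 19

$ maze.move dir=west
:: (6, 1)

$ maze.sense dir=west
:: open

$ stack.push x=west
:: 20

$ maze.move dir=west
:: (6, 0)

$ maze.sense dir=north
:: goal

$ maze.move dir=north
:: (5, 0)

Answer: (5, 0)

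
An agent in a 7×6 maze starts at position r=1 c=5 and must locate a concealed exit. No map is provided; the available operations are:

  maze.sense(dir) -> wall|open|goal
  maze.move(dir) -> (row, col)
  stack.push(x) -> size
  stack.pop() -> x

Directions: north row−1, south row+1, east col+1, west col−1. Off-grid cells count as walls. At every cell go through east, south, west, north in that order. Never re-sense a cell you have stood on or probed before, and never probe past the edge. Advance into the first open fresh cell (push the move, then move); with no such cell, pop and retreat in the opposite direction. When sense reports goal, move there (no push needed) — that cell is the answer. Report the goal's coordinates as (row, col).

> maze.sense south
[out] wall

> maze.sense west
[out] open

> stack.push west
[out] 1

> maze.move west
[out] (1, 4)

> maze.sense south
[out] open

> stack.push south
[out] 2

> maze.move south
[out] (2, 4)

> maze.sense south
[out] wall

> maze.sense west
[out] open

> stack.push west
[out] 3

> maze.move west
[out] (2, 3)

> maze.sense south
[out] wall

> maze.sense west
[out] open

> stack.push west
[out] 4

> maze.move west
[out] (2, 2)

> maze.sense south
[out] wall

> maze.sense west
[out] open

> stack.push west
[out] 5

> maze.move west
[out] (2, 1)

> maze.sense south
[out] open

> stack.push south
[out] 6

> maze.move south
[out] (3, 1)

> maze.sense south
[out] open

> stack.push south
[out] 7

> maze.move south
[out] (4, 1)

> maze.sense east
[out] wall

> maze.sense south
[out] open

> stack.push south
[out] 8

> maze.move south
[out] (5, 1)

> maze.sense east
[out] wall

> maze.sense south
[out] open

> stack.push south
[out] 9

> maze.move south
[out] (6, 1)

> maze.sense east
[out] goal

> maze.move east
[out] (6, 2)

Answer: (6, 2)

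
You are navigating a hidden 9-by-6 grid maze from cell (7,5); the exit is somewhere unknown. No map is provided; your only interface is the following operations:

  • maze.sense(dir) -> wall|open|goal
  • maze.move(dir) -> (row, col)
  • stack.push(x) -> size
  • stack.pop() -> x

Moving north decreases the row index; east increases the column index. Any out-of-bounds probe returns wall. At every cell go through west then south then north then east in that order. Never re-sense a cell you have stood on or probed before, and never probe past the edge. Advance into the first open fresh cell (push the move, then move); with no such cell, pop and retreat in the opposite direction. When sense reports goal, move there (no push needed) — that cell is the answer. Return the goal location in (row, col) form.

Action: maze.sense[dir: west]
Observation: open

Action: stack.push[x: west]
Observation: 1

Action: maze.move[dir: west]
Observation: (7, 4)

Action: maze.sense[dir: west]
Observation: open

Action: stack.push[x: west]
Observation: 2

Action: maze.move[dir: west]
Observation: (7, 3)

Action: maze.sense[dir: west]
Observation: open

Action: stack.push[x: west]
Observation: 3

Action: maze.move[dir: west]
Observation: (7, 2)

Action: maze.sense[dir: west]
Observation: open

Action: stack.push[x: west]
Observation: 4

Action: maze.move[dir: west]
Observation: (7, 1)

Action: maze.sense[dir: west]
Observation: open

Action: stack.push[x: west]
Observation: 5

Action: maze.move[dir: west]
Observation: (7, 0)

Action: maze.sense[dir: south]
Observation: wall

Action: maze.sense[dir: north]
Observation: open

Action: stack.push[x: north]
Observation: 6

Action: maze.move[dir: north]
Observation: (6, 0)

Action: maze.sense[dir: north]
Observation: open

Action: stack.push[x: north]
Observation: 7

Action: maze.move[dir: north]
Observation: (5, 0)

Action: maze.sense[dir: north]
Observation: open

Action: stack.push[x: north]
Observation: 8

Action: maze.move[dir: north]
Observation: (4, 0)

Action: maze.sense[dir: north]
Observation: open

Action: stack.push[x: north]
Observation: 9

Action: maze.move[dir: north]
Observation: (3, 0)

Action: maze.sense[dir: north]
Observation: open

Action: stack.push[x: north]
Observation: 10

Action: maze.move[dir: north]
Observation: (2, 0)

Action: maze.sense[dir: north]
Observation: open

Action: stack.push[x: north]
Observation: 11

Action: maze.move[dir: north]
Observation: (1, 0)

Action: maze.sense[dir: north]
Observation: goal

Action: maze.move[dir: north]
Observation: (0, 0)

Answer: (0, 0)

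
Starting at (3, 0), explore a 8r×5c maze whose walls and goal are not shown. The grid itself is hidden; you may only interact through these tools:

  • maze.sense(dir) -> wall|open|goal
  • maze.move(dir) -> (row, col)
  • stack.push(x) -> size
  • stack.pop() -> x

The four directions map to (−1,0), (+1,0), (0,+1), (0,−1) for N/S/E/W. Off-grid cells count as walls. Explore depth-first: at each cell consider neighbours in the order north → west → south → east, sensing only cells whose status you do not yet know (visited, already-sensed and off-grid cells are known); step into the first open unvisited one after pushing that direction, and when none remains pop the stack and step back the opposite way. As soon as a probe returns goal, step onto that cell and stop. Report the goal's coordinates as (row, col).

Action: sense[north]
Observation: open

Action: push[north]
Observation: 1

Action: move[north]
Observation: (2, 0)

Action: sense[north]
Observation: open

Action: push[north]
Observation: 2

Action: move[north]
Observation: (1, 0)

Action: sense[north]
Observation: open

Action: push[north]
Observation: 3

Action: move[north]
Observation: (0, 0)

Action: sense[east]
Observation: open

Action: push[east]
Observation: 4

Action: move[east]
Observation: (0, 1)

Action: sense[south]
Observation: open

Action: push[south]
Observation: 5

Action: move[south]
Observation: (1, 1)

Action: sense[south]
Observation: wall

Action: sense[east]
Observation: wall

Action: pop[]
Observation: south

Action: move[north]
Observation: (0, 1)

Action: sense[east]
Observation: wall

Action: pop[]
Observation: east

Action: move[west]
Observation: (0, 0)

Action: pop[]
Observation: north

Action: move[south]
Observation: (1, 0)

Action: pop[]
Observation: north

Action: move[south]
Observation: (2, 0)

Action: pop[]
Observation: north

Action: move[south]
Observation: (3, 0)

Action: sense[south]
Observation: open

Action: push[south]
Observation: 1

Action: move[south]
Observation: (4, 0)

Action: sense[south]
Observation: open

Action: push[south]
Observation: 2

Action: move[south]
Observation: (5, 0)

Action: sense[south]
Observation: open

Action: push[south]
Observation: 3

Action: move[south]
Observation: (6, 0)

Action: sense[south]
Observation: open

Action: push[south]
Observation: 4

Action: move[south]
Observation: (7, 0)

Action: sense[east]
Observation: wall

Action: pop[]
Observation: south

Action: move[north]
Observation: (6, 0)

Action: sense[east]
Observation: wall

Action: pop[]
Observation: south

Action: move[north]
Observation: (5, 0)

Action: sense[east]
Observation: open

Action: push[east]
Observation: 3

Action: move[east]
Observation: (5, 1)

Action: sense[north]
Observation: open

Action: push[north]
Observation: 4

Action: move[north]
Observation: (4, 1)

Action: sense[north]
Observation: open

Action: push[north]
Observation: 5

Action: move[north]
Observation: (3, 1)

Action: sense[east]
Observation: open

Action: push[east]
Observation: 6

Action: move[east]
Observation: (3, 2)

Action: sense[north]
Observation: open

Action: push[north]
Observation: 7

Action: move[north]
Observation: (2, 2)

Action: sense[east]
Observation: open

Action: push[east]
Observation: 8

Action: move[east]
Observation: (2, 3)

Action: sense[north]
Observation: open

Action: push[north]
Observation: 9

Action: move[north]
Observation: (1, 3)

Action: sense[north]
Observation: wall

Action: sense[east]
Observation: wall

Action: pop[]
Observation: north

Action: move[south]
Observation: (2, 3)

Action: sense[south]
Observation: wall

Action: sense[east]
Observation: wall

Action: pop[]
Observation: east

Action: move[west]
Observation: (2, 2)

Action: pop[]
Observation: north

Action: move[south]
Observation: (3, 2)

Action: sense[south]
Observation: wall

Action: pop[]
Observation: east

Action: move[west]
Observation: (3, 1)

Action: pop[]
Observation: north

Action: move[south]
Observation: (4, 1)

Action: pop[]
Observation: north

Action: move[south]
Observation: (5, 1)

Action: sense[east]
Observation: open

Action: push[east]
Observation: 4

Action: move[east]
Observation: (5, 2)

Action: sense[south]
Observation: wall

Action: sense[east]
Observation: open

Action: push[east]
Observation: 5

Action: move[east]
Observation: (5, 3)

Action: sense[north]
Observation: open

Action: push[north]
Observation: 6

Action: move[north]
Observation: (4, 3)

Action: sense[east]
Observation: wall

Action: pop[]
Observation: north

Action: move[south]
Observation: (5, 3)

Action: sense[south]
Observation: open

Action: push[south]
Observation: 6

Action: move[south]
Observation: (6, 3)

Action: sense[south]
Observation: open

Action: push[south]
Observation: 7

Action: move[south]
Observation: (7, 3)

Action: sense[west]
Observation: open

Action: push[west]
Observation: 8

Action: move[west]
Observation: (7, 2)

Action: pop[]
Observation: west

Action: move[east]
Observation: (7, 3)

Action: sense[east]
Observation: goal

Action: move[east]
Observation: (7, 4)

Answer: (7, 4)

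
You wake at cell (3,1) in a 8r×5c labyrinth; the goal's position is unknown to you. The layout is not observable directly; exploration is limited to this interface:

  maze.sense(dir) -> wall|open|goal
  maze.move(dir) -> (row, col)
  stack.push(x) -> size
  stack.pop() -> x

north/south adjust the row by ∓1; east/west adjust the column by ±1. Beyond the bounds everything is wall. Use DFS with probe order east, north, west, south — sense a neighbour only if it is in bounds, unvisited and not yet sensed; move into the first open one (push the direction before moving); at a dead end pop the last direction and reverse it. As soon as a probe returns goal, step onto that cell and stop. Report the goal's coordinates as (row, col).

>> sense(dir: east)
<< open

>> push(x: east)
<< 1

>> move(dir: east)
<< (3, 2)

>> sense(dir: east)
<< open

>> push(x: east)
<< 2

>> move(dir: east)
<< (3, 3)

>> sense(dir: east)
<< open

>> push(x: east)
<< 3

>> move(dir: east)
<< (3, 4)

>> sense(dir: north)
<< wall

>> sense(dir: south)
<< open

>> push(x: south)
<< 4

>> move(dir: south)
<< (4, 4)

>> sense(dir: west)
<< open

>> push(x: west)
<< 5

>> move(dir: west)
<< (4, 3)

>> sense(dir: west)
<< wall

>> sense(dir: south)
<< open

>> push(x: south)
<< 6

>> move(dir: south)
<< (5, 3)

>> sense(dir: east)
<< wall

>> sense(dir: west)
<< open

>> push(x: west)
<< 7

>> move(dir: west)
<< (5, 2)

>> sense(dir: west)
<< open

>> push(x: west)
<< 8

>> move(dir: west)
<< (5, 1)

>> sense(dir: north)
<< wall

>> sense(dir: west)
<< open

>> push(x: west)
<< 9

>> move(dir: west)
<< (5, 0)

>> sense(dir: north)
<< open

>> push(x: north)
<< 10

>> move(dir: north)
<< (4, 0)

>> sense(dir: north)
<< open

>> push(x: north)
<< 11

>> move(dir: north)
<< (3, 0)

>> sense(dir: north)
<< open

>> push(x: north)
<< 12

>> move(dir: north)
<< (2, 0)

>> sense(dir: east)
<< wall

>> sense(dir: north)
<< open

>> push(x: north)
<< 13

>> move(dir: north)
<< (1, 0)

>> sense(dir: east)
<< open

>> push(x: east)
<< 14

>> move(dir: east)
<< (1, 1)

>> sense(dir: east)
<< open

>> push(x: east)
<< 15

>> move(dir: east)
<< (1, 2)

>> sense(dir: east)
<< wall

>> sense(dir: north)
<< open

>> push(x: north)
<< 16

>> move(dir: north)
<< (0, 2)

>> sense(dir: east)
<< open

>> push(x: east)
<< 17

>> move(dir: east)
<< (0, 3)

>> sense(dir: east)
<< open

>> push(x: east)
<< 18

>> move(dir: east)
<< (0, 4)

>> sense(dir: south)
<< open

>> push(x: south)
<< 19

>> move(dir: south)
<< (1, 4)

>> pop()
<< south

>> move(dir: north)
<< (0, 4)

>> pop()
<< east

>> move(dir: west)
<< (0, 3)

>> pop()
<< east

>> move(dir: west)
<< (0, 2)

>> sense(dir: west)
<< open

>> push(x: west)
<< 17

>> move(dir: west)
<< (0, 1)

>> sense(dir: west)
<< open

>> push(x: west)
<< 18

>> move(dir: west)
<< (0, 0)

>> pop()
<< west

>> move(dir: east)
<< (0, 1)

>> pop()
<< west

>> move(dir: east)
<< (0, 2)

>> pop()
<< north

>> move(dir: south)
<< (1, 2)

>> sense(dir: south)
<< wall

>> pop()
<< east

>> move(dir: west)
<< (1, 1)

>> pop()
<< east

>> move(dir: west)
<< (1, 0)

>> pop()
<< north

>> move(dir: south)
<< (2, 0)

>> pop()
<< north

>> move(dir: south)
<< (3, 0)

>> pop()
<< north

>> move(dir: south)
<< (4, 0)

>> pop()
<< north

>> move(dir: south)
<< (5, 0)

>> sense(dir: south)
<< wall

>> pop()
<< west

>> move(dir: east)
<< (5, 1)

>> sense(dir: south)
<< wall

>> pop()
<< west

>> move(dir: east)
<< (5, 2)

>> sense(dir: south)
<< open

>> push(x: south)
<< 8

>> move(dir: south)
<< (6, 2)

>> sense(dir: east)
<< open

>> push(x: east)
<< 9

>> move(dir: east)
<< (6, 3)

>> sense(dir: east)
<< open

>> push(x: east)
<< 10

>> move(dir: east)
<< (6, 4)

>> sense(dir: south)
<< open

>> push(x: south)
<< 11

>> move(dir: south)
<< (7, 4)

>> sense(dir: west)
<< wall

>> pop()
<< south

>> move(dir: north)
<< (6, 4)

>> pop()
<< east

>> move(dir: west)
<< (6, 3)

>> pop()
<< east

>> move(dir: west)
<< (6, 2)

>> sense(dir: south)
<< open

>> push(x: south)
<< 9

>> move(dir: south)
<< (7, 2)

>> sense(dir: west)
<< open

>> push(x: west)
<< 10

>> move(dir: west)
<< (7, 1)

>> sense(dir: west)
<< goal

>> move(dir: west)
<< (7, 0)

Answer: (7, 0)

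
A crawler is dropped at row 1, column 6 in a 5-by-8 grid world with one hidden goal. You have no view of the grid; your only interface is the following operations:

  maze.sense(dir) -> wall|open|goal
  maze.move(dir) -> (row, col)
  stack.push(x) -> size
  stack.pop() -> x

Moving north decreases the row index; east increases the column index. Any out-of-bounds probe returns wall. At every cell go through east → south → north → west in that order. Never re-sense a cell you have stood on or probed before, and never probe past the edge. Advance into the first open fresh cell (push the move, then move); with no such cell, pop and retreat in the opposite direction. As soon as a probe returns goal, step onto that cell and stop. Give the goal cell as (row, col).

CALL sense[dir→east]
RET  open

CALL push[x→east]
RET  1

CALL move[dir→east]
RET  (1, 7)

CALL sense[dir→south]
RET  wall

CALL sense[dir→north]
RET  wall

CALL pop[]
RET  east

CALL move[dir→west]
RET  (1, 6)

CALL sense[dir→south]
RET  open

CALL push[x→south]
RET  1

CALL move[dir→south]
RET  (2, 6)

CALL sense[dir→south]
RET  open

CALL push[x→south]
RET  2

CALL move[dir→south]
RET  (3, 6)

CALL sense[dir→east]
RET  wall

CALL sense[dir→south]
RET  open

CALL push[x→south]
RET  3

CALL move[dir→south]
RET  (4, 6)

CALL sense[dir→east]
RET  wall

CALL sense[dir→west]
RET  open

CALL push[x→west]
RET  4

CALL move[dir→west]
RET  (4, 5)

CALL sense[dir→north]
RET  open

CALL push[x→north]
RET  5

CALL move[dir→north]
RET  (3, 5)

CALL sense[dir→north]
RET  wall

CALL sense[dir→west]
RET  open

CALL push[x→west]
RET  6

CALL move[dir→west]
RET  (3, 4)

CALL sense[dir→south]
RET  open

CALL push[x→south]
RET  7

CALL move[dir→south]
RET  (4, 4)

CALL sense[dir→west]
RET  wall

CALL pop[]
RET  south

CALL move[dir→north]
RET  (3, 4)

CALL sense[dir→north]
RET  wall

CALL sense[dir→west]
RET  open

CALL push[x→west]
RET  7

CALL move[dir→west]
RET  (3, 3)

CALL sense[dir→north]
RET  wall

CALL sense[dir→west]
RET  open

CALL push[x→west]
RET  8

CALL move[dir→west]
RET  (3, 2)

CALL sense[dir→south]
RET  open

CALL push[x→south]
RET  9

CALL move[dir→south]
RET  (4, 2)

CALL sense[dir→west]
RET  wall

CALL pop[]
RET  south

CALL move[dir→north]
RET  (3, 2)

CALL sense[dir→north]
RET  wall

CALL sense[dir→west]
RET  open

CALL push[x→west]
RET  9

CALL move[dir→west]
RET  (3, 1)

CALL sense[dir→north]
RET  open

CALL push[x→north]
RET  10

CALL move[dir→north]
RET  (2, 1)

CALL sense[dir→north]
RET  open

CALL push[x→north]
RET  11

CALL move[dir→north]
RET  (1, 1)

CALL sense[dir→east]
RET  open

CALL push[x→east]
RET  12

CALL move[dir→east]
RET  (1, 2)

CALL sense[dir→east]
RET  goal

CALL move[dir→east]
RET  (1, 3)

Answer: (1, 3)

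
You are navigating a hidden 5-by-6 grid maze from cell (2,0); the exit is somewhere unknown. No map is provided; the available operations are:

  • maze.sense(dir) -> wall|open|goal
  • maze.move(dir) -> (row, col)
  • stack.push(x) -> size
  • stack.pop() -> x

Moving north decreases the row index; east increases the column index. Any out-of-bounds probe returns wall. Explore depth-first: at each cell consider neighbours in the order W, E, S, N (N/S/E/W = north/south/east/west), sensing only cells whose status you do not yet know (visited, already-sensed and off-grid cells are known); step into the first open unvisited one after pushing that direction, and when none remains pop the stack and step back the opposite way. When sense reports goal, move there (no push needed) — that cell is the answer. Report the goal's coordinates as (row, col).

I call sense passing dir: east, which returns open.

I use push passing x: east, giving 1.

Then move passing dir: east, and get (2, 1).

I use sense passing dir: east, and see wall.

I call sense passing dir: south, — result: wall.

I call sense passing dir: north, yielding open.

Then push passing x: north, yielding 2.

Using move passing dir: north, : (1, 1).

I try sense passing dir: west, : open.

Now I run push passing x: west, — result: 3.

Calling move passing dir: west, which returns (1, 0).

Using sense passing dir: north, → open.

I use push passing x: north, and see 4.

Using move passing dir: north, yielding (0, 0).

Calling sense passing dir: east, and get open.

I use push passing x: east, yielding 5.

Next I call move passing dir: east, and see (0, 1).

I call sense passing dir: east, → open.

Invoking push passing x: east, and observe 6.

Using move passing dir: east, and observe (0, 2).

Using sense passing dir: east, and get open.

I try push passing x: east, which returns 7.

I use move passing dir: east, which returns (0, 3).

Invoking sense passing dir: east, → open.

Using push passing x: east, : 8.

I run move passing dir: east, and observe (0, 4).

Now I run sense passing dir: east, and observe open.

I call push passing x: east, — result: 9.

I try move passing dir: east, : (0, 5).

I call sense passing dir: south, : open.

Then push passing x: south, which returns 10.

I try move passing dir: south, : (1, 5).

Invoking sense passing dir: west, yielding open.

Invoking push passing x: west, → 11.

Next I call move passing dir: west, yielding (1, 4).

Invoking sense passing dir: west, → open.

I run push passing x: west, and observe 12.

I use move passing dir: west, — result: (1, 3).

I try sense passing dir: west, yielding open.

Now I run push passing x: west, yielding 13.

I call move passing dir: west, yielding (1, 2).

Calling pop(), — result: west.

Calling move passing dir: east, yielding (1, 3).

Calling sense passing dir: south, — result: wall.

I try pop, : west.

I call move passing dir: east, and observe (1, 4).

Then sense passing dir: south, and observe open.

Invoking push passing x: south, and observe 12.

Then move passing dir: south, yielding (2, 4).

Now I run sense passing dir: east, : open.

I try push passing x: east, and observe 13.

Calling move passing dir: east, and observe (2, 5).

Using sense passing dir: south, → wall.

Calling pop, and observe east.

Now I run move passing dir: west, : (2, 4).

I try sense passing dir: south, giving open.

I invoke push passing x: south, which returns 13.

I invoke move passing dir: south, : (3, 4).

Calling sense passing dir: west, — result: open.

I use push passing x: west, — result: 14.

I call move passing dir: west, and see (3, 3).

I try sense passing dir: west, and observe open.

I invoke push passing x: west, giving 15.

I invoke move passing dir: west, which returns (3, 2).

I run sense passing dir: south, : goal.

Next I call move passing dir: south, and observe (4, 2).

Answer: (4, 2)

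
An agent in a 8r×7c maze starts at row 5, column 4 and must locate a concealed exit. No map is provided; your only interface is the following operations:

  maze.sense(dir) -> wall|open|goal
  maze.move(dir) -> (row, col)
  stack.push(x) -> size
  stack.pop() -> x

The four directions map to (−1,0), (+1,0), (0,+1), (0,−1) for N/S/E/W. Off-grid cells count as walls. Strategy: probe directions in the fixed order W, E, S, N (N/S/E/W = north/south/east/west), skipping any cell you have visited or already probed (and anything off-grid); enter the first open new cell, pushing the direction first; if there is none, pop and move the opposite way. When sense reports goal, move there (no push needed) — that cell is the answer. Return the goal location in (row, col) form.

Then sense(dir→west), and get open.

Calling push(x→west), giving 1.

I use move(dir→west), which returns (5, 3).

I run sense(dir→west), → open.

Next I call push(x→west), and get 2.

Then move(dir→west), which returns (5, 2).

I invoke sense(dir→west), and see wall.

Using sense(dir→south), giving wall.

Now I run sense(dir→north), and observe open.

Now I run push(x→north), which returns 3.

I try move(dir→north), — result: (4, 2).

Using sense(dir→west), → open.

Now I run push(x→west), which returns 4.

Then move(dir→west), and get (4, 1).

I use sense(dir→west), and get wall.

Now I run sense(dir→north), : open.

I run push(x→north), which returns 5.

I try move(dir→north), — result: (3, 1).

Now I run sense(dir→west), yielding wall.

I run sense(dir→east), — result: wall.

I run sense(dir→north), and get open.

Then push(x→north), — result: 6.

I invoke move(dir→north), and see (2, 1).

Invoking sense(dir→west), : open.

I use push(x→west), yielding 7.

I try move(dir→west), and observe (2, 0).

Next I call sense(dir→north), which returns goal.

I try move(dir→north), which returns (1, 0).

Answer: (1, 0)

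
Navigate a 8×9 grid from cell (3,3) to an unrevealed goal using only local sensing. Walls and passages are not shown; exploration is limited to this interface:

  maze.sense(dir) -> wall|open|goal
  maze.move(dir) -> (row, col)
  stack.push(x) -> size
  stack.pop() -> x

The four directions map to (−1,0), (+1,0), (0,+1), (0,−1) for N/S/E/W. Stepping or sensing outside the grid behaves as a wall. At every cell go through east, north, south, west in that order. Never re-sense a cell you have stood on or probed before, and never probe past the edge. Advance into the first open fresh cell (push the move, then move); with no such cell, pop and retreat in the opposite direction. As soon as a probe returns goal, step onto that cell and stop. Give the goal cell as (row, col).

! maze.sense(east) -> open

! stack.push(east) -> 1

! maze.move(east) -> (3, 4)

! maze.sense(east) -> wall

! maze.sense(north) -> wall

! maze.sense(south) -> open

! stack.push(south) -> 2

! maze.move(south) -> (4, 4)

! maze.sense(east) -> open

! stack.push(east) -> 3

! maze.move(east) -> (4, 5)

! maze.sense(east) -> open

! stack.push(east) -> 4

! maze.move(east) -> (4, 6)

! maze.sense(east) -> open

! stack.push(east) -> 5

! maze.move(east) -> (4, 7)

! maze.sense(east) -> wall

! maze.sense(north) -> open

! stack.push(north) -> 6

! maze.move(north) -> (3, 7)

! maze.sense(east) -> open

! stack.push(east) -> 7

! maze.move(east) -> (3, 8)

! maze.sense(north) -> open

! stack.push(north) -> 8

! maze.move(north) -> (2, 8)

! maze.sense(north) -> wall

! maze.sense(west) -> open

! stack.push(west) -> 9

! maze.move(west) -> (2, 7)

! maze.sense(north) -> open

! stack.push(north) -> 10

! maze.move(north) -> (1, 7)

! maze.sense(north) -> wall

! maze.sense(west) -> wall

! stack.pop() -> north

! maze.move(south) -> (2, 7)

! maze.sense(west) -> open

! stack.push(west) -> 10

! maze.move(west) -> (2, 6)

! maze.sense(south) -> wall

! maze.sense(west) -> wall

! stack.pop() -> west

! maze.move(east) -> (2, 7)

! stack.pop() -> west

! maze.move(east) -> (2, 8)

! stack.pop() -> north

! maze.move(south) -> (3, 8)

! stack.pop() -> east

! maze.move(west) -> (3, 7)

! stack.pop() -> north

! maze.move(south) -> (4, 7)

! maze.sense(south) -> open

! stack.push(south) -> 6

! maze.move(south) -> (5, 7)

! maze.sense(east) -> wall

! maze.sense(south) -> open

! stack.push(south) -> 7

! maze.move(south) -> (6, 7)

! maze.sense(east) -> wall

! maze.sense(south) -> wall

! maze.sense(west) -> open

! stack.push(west) -> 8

! maze.move(west) -> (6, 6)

! maze.sense(north) -> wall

! maze.sense(south) -> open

! stack.push(south) -> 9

! maze.move(south) -> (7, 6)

! maze.sense(west) -> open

! stack.push(west) -> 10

! maze.move(west) -> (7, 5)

! maze.sense(north) -> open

! stack.push(north) -> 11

! maze.move(north) -> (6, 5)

! maze.sense(north) -> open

! stack.push(north) -> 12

! maze.move(north) -> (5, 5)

! maze.sense(west) -> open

! stack.push(west) -> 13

! maze.move(west) -> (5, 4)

! maze.sense(south) -> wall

! maze.sense(west) -> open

! stack.push(west) -> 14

! maze.move(west) -> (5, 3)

! maze.sense(north) -> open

! stack.push(north) -> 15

! maze.move(north) -> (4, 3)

! maze.sense(west) -> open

! stack.push(west) -> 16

! maze.move(west) -> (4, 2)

! maze.sense(north) -> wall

! maze.sense(south) -> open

! stack.push(south) -> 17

! maze.move(south) -> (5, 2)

! maze.sense(south) -> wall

! maze.sense(west) -> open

! stack.push(west) -> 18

! maze.move(west) -> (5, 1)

! maze.sense(north) -> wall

! maze.sense(south) -> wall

! maze.sense(west) -> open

! stack.push(west) -> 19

! maze.move(west) -> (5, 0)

! maze.sense(north) -> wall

! maze.sense(south) -> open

! stack.push(south) -> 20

! maze.move(south) -> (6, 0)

! maze.sense(south) -> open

! stack.push(south) -> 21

! maze.move(south) -> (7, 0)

! maze.sense(east) -> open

! stack.push(east) -> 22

! maze.move(east) -> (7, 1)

! maze.sense(east) -> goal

! maze.move(east) -> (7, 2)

Answer: (7, 2)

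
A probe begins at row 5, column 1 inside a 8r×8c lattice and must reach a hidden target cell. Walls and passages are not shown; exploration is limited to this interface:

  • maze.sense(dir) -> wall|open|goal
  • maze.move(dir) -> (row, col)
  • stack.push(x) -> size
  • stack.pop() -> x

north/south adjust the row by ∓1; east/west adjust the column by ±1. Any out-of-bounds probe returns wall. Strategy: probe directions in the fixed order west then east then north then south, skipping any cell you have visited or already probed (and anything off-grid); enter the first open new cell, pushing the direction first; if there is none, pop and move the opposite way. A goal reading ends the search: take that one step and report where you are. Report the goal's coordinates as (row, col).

Act: maze.sense[dir→west]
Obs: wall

Act: maze.sense[dir→east]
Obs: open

Act: stack.push[x→east]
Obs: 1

Act: maze.move[dir→east]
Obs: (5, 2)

Act: maze.sense[dir→east]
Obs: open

Act: stack.push[x→east]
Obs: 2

Act: maze.move[dir→east]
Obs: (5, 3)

Act: maze.sense[dir→east]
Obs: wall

Act: maze.sense[dir→north]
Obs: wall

Act: maze.sense[dir→south]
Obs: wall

Act: stack.pop[]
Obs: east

Act: maze.move[dir→west]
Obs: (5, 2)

Act: maze.sense[dir→north]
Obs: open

Act: stack.push[x→north]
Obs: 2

Act: maze.move[dir→north]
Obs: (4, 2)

Act: maze.sense[dir→west]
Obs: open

Act: stack.push[x→west]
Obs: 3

Act: maze.move[dir→west]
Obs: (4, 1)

Act: maze.sense[dir→west]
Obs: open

Act: stack.push[x→west]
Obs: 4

Act: maze.move[dir→west]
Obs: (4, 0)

Act: maze.sense[dir→north]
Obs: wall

Act: stack.pop[]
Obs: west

Act: maze.move[dir→east]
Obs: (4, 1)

Act: maze.sense[dir→north]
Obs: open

Act: stack.push[x→north]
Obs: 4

Act: maze.move[dir→north]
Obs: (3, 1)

Act: maze.sense[dir→east]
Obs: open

Act: stack.push[x→east]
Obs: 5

Act: maze.move[dir→east]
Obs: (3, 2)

Act: maze.sense[dir→east]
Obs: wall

Act: maze.sense[dir→north]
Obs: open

Act: stack.push[x→north]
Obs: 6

Act: maze.move[dir→north]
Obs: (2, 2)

Act: maze.sense[dir→west]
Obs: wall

Act: maze.sense[dir→east]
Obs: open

Act: stack.push[x→east]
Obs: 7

Act: maze.move[dir→east]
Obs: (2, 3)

Act: maze.sense[dir→east]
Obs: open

Act: stack.push[x→east]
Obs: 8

Act: maze.move[dir→east]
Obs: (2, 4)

Act: maze.sense[dir→east]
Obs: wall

Act: maze.sense[dir→north]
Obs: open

Act: stack.push[x→north]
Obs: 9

Act: maze.move[dir→north]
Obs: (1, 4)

Act: maze.sense[dir→west]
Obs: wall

Act: maze.sense[dir→east]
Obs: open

Act: stack.push[x→east]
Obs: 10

Act: maze.move[dir→east]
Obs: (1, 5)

Act: maze.sense[dir→east]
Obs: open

Act: stack.push[x→east]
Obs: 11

Act: maze.move[dir→east]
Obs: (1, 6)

Act: maze.sense[dir→east]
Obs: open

Act: stack.push[x→east]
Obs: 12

Act: maze.move[dir→east]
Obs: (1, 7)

Act: maze.sense[dir→north]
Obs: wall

Act: maze.sense[dir→south]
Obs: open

Act: stack.push[x→south]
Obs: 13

Act: maze.move[dir→south]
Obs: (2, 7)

Act: maze.sense[dir→west]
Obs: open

Act: stack.push[x→west]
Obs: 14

Act: maze.move[dir→west]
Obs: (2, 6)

Act: maze.sense[dir→south]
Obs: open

Act: stack.push[x→south]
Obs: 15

Act: maze.move[dir→south]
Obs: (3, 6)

Act: maze.sense[dir→west]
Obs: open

Act: stack.push[x→west]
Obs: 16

Act: maze.move[dir→west]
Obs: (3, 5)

Act: maze.sense[dir→west]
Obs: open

Act: stack.push[x→west]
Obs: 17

Act: maze.move[dir→west]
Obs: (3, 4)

Act: maze.sense[dir→south]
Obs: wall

Act: stack.pop[]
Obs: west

Act: maze.move[dir→east]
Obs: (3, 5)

Act: maze.sense[dir→south]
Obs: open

Act: stack.push[x→south]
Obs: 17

Act: maze.move[dir→south]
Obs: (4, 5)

Act: maze.sense[dir→east]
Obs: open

Act: stack.push[x→east]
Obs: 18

Act: maze.move[dir→east]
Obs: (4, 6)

Act: maze.sense[dir→east]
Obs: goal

Act: maze.move[dir→east]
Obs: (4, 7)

Answer: (4, 7)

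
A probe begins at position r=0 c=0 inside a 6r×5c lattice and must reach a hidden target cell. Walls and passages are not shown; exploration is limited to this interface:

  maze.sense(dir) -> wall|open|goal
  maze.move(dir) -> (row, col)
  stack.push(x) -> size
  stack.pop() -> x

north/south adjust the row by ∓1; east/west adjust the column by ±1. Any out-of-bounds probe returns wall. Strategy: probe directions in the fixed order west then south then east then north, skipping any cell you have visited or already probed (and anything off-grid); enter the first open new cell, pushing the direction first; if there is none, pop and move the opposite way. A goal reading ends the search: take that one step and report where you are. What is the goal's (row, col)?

Next I call maze.sense on dir=south, and see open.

I run stack.push on x=south, and observe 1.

Using maze.move on dir=south, yielding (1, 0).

Calling maze.sense on dir=south, and observe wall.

Now I run maze.sense on dir=east, yielding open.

I call stack.push on x=east, — result: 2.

Using maze.move on dir=east, and get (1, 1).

Next I call maze.sense on dir=south, which returns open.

I try stack.push on x=south, and get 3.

Calling maze.move on dir=south, → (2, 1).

Using maze.sense on dir=south, yielding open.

I call stack.push on x=south, giving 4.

Now I run maze.move on dir=south, → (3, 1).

I use maze.sense on dir=west, — result: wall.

Using maze.sense on dir=south, and observe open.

Then stack.push on x=south, → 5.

I call maze.move on dir=south, and observe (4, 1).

Now I run maze.sense on dir=west, : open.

Calling stack.push on x=west, giving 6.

I try maze.move on dir=west, giving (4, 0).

Using maze.sense on dir=south, yielding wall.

Invoking stack.pop, → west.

I run maze.move on dir=east, giving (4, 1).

Invoking maze.sense on dir=south, yielding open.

Next I call stack.push on x=south, and get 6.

Next I call maze.move on dir=south, and get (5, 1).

I use maze.sense on dir=east, giving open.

I try stack.push on x=east, yielding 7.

Invoking maze.move on dir=east, — result: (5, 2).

Now I run maze.sense on dir=east, and get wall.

Calling maze.sense on dir=north, and get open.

I run stack.push on x=north, : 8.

I use maze.move on dir=north, → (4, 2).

I run maze.sense on dir=east, giving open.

I call stack.push on x=east, → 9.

I try maze.move on dir=east, and see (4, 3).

Calling maze.sense on dir=east, yielding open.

I invoke stack.push on x=east, and observe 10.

Then maze.move on dir=east, and see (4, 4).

Then maze.sense on dir=south, and see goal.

Calling maze.move on dir=south, giving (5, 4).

Answer: (5, 4)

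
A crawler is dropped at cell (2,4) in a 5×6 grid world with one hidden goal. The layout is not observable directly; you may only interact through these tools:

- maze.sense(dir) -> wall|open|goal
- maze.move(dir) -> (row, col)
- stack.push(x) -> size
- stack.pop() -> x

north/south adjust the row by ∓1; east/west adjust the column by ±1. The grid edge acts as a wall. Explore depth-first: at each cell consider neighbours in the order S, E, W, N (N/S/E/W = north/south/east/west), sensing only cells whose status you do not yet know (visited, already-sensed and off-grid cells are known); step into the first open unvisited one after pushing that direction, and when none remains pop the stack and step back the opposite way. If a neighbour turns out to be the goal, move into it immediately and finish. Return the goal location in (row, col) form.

>> maze.sense(south)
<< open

>> stack.push(south)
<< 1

>> maze.move(south)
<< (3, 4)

>> maze.sense(south)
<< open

>> stack.push(south)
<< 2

>> maze.move(south)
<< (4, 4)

>> maze.sense(east)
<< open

>> stack.push(east)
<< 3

>> maze.move(east)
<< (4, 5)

>> maze.sense(north)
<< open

>> stack.push(north)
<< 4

>> maze.move(north)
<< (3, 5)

>> maze.sense(north)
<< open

>> stack.push(north)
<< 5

>> maze.move(north)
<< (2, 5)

>> maze.sense(north)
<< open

>> stack.push(north)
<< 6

>> maze.move(north)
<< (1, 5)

>> maze.sense(west)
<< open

>> stack.push(west)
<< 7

>> maze.move(west)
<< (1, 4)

>> maze.sense(west)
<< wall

>> maze.sense(north)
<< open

>> stack.push(north)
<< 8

>> maze.move(north)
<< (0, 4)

>> maze.sense(east)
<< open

>> stack.push(east)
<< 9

>> maze.move(east)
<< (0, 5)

>> stack.pop()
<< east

>> maze.move(west)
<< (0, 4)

>> maze.sense(west)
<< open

>> stack.push(west)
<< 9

>> maze.move(west)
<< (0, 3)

>> maze.sense(west)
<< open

>> stack.push(west)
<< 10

>> maze.move(west)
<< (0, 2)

>> maze.sense(south)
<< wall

>> maze.sense(west)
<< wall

>> stack.pop()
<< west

>> maze.move(east)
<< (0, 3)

>> stack.pop()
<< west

>> maze.move(east)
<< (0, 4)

>> stack.pop()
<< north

>> maze.move(south)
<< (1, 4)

>> stack.pop()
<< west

>> maze.move(east)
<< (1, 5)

>> stack.pop()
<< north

>> maze.move(south)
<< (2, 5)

>> stack.pop()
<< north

>> maze.move(south)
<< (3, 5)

>> stack.pop()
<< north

>> maze.move(south)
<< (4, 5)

>> stack.pop()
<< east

>> maze.move(west)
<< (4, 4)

>> maze.sense(west)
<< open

>> stack.push(west)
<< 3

>> maze.move(west)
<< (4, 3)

>> maze.sense(west)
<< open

>> stack.push(west)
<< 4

>> maze.move(west)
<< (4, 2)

>> maze.sense(west)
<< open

>> stack.push(west)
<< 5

>> maze.move(west)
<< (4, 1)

>> maze.sense(west)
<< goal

>> maze.move(west)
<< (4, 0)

Answer: (4, 0)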